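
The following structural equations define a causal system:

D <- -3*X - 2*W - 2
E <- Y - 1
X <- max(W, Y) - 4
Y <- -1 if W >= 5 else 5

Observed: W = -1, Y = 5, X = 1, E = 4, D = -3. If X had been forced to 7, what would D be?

-21

do(X=7) replaces the equation X <- max(W, Y) - 4 with the constant X = 7.
D = -3*X - 2*W - 2  [with X=7, W=-1]  = -21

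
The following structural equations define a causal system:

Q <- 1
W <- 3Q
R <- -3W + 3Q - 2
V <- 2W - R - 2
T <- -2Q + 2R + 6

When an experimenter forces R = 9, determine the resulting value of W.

3

Under do(R=9), the mechanism R <- -3W + 3Q - 2 is discarded; R is fixed at 9.
Since W is not a descendant of the intervened variable, it is unaffected.
W = 3Q  [with Q=1]  = 3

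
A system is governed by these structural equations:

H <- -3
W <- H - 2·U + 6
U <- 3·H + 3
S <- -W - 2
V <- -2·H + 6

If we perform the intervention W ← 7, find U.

-6

Under do(W=7), the mechanism W <- H - 2·U + 6 is discarded; W is fixed at 7.
Since U is not a descendant of the intervened variable, it is unaffected.
U = 3·H + 3  [with H=-3]  = -6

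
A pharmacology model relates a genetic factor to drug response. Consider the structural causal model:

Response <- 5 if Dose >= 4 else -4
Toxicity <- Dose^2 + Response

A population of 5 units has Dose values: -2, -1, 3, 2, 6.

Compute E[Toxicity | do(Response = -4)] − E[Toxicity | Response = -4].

Every unit gets Response=-4 under the intervention. Toxicity values become 0, -3, 5, 0, 32; E[Toxicity|do(Response=-4)] = 6.8.
Observing Response=-4 restricts to units where Response's equation naturally yields -4: Dose ∈ {-2, -1, 3, 2}. In that subpopulation Toxicity = 0, -3, 5, 0, mean 0.5.
Difference = 6.8 − 0.5 = 6.3.

6.3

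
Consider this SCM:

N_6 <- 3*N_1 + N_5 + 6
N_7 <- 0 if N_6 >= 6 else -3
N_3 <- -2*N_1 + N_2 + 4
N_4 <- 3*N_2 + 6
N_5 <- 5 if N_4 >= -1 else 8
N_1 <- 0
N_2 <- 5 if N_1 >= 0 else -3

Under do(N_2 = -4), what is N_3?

0

The intervention breaks the incoming arrows to N_2: N_2 <- 5 if N_1 >= 0 else -3 no longer applies, and N_2 = -4.
N_3 = -2*N_1 + N_2 + 4  [with N_1=0, N_2=-4]  = 0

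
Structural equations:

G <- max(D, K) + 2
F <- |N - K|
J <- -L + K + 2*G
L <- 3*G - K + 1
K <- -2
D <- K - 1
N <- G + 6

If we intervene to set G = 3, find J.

The intervention breaks the incoming arrows to G: G <- max(D, K) + 2 no longer applies, and G = 3.
L = 3*G - K + 1  [with G=3, K=-2]  = 12
J = -L + K + 2*G  [with L=12, K=-2, G=3]  = -8

-8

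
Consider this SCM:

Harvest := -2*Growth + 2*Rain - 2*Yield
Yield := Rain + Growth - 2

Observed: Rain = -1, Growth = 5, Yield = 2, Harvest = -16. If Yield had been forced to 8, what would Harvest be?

The intervention breaks the incoming arrows to Yield: Yield := Rain + Growth - 2 no longer applies, and Yield = 8.
Harvest = -2*Growth + 2*Rain - 2*Yield  [with Growth=5, Rain=-1, Yield=8]  = -28

-28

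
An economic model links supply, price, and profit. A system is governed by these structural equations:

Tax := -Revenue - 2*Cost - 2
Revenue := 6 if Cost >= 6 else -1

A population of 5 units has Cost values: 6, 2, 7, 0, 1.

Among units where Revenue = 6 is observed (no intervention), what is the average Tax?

E[Tax|Revenue=6] averages over only the 2 units with Revenue=6 (Cost = 6, 7): Tax = -20, -22, mean -21.

-21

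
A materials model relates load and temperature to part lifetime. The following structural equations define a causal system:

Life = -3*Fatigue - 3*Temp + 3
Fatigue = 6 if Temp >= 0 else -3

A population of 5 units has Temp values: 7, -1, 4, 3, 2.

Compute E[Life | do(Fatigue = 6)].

-24

Every unit gets Fatigue=6 under the intervention. Life values become -36, -12, -27, -24, -21; E[Life|do(Fatigue=6)] = -24.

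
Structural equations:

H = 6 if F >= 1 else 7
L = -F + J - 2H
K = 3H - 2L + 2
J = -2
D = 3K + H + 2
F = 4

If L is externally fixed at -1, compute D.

Under do(L=-1), the mechanism L = -F + J - 2H is discarded; L is fixed at -1.
H = 6 if F >= 1 else 7  [with F=4]  = 6
K = 3H - 2L + 2  [with H=6, L=-1]  = 22
D = 3K + H + 2  [with K=22, H=6]  = 74

74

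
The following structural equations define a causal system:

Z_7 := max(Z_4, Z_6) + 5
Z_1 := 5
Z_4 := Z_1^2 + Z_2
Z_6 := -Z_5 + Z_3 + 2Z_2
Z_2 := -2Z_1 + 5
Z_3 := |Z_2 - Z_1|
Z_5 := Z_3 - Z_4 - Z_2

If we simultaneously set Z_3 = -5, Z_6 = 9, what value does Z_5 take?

The joint intervention fixes Z_3 = -5, Z_6 = 9, removing each variable's own equation.
Z_2 = -2Z_1 + 5  [with Z_1=5]  = -5
Z_4 = Z_1^2 + Z_2  [with Z_1=5, Z_2=-5]  = 20
Z_5 = Z_3 - Z_4 - Z_2  [with Z_3=-5, Z_4=20, Z_2=-5]  = -20

-20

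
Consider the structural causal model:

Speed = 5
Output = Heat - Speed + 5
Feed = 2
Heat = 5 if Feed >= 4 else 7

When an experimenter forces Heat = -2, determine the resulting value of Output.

-2

The intervention breaks the incoming arrows to Heat: Heat = 5 if Feed >= 4 else 7 no longer applies, and Heat = -2.
Output = Heat - Speed + 5  [with Heat=-2, Speed=5]  = -2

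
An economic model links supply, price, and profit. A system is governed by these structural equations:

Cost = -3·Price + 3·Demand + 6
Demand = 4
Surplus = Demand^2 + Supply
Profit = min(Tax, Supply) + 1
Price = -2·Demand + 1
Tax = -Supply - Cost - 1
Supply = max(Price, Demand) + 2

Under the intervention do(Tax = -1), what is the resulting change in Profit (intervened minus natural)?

The intervention breaks the incoming arrows to Tax: Tax = -Supply - Cost - 1 no longer applies, and Tax = -1.
Price = -2·Demand + 1  [with Demand=4]  = -7
Supply = max(Price, Demand) + 2  [with Price=-7, Demand=4]  = 6
Profit = min(Tax, Supply) + 1  [with Tax=-1, Supply=6]  = 0
Without intervention: Price = -2·Demand + 1  [with Demand=4]  = -7; Supply = max(Price, Demand) + 2  [with Price=-7, Demand=4]  = 6; Cost = -3·Price + 3·Demand + 6  [with Price=-7, Demand=4]  = 39; Tax = -Supply - Cost - 1  [with Supply=6, Cost=39]  = -46; Profit = min(Tax, Supply) + 1  [with Tax=-46, Supply=6]  = -45.
Change = 0 − (-45) = 45.

45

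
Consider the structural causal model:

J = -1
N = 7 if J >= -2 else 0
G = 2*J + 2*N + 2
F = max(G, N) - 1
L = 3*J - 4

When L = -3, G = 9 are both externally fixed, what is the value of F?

Under do(L = -3, G = 9), each intervened variable's structural equation is replaced by its fixed value.
N = 7 if J >= -2 else 0  [with J=-1]  = 7
F = max(G, N) - 1  [with G=9, N=7]  = 8

8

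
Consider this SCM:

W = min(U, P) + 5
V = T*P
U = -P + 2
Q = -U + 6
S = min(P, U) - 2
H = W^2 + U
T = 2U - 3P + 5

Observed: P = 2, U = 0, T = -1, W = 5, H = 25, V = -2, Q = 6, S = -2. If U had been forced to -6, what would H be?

do(U=-6) replaces the equation U = -P + 2 with the constant U = -6.
W = min(U, P) + 5  [with U=-6, P=2]  = -1
H = W^2 + U  [with W=-1, U=-6]  = -5

-5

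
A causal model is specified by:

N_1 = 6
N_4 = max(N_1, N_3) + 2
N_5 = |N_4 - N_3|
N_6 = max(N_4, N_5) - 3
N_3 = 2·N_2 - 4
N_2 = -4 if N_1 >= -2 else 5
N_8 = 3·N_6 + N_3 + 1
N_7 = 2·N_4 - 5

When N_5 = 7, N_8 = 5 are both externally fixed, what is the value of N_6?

5

The joint intervention fixes N_5 = 7, N_8 = 5, removing each variable's own equation.
N_2 = -4 if N_1 >= -2 else 5  [with N_1=6]  = -4
N_3 = 2·N_2 - 4  [with N_2=-4]  = -12
N_4 = max(N_1, N_3) + 2  [with N_1=6, N_3=-12]  = 8
N_6 = max(N_4, N_5) - 3  [with N_4=8, N_5=7]  = 5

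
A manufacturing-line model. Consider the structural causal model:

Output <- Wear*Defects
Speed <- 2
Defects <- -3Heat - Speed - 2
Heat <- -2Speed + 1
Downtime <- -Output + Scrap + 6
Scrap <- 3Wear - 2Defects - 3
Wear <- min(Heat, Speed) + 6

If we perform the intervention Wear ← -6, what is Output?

-30

The intervention breaks the incoming arrows to Wear: Wear <- min(Heat, Speed) + 6 no longer applies, and Wear = -6.
Heat = -2Speed + 1  [with Speed=2]  = -3
Defects = -3Heat - Speed - 2  [with Heat=-3, Speed=2]  = 5
Output = Wear*Defects  [with Wear=-6, Defects=5]  = -30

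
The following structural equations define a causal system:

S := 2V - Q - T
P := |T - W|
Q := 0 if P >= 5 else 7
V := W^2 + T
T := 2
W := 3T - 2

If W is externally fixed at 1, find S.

Under do(W=1), the mechanism W := 3T - 2 is discarded; W is fixed at 1.
P = |T - W|  [with T=2, W=1]  = 1
V = W^2 + T  [with W=1, T=2]  = 3
Q = 0 if P >= 5 else 7  [with P=1]  = 7
S = 2V - Q - T  [with V=3, Q=7, T=2]  = -3

-3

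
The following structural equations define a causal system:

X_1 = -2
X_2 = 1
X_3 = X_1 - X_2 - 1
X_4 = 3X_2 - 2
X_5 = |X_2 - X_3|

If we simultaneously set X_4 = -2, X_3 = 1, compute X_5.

The joint intervention fixes X_4 = -2, X_3 = 1, removing each variable's own equation.
X_5 = |X_2 - X_3|  [with X_2=1, X_3=1]  = 0

0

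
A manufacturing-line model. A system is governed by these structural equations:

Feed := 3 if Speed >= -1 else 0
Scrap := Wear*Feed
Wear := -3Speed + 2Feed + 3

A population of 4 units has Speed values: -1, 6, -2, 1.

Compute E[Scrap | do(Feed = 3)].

18

Every unit gets Feed=3 under the intervention. Scrap values become 36, -27, 45, 18; E[Scrap|do(Feed=3)] = 18.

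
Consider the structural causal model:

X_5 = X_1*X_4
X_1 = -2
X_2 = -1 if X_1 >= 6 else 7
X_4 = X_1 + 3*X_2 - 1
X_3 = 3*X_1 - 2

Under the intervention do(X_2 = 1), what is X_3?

-8

The intervention breaks the incoming arrows to X_2: X_2 = -1 if X_1 >= 6 else 7 no longer applies, and X_2 = 1.
Since X_3 is not a descendant of the intervened variable, it is unaffected.
X_3 = 3*X_1 - 2  [with X_1=-2]  = -8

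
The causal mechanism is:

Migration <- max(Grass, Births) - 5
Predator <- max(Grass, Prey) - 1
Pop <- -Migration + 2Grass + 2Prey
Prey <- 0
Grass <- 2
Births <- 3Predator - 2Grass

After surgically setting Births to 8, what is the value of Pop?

Under do(Births=8), the mechanism Births <- 3Predator - 2Grass is discarded; Births is fixed at 8.
Migration = max(Grass, Births) - 5  [with Grass=2, Births=8]  = 3
Pop = -Migration + 2Grass + 2Prey  [with Migration=3, Grass=2, Prey=0]  = 1

1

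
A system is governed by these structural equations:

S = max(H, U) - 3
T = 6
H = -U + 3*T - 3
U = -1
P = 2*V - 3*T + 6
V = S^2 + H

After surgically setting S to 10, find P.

220

Under do(S=10), the mechanism S = max(H, U) - 3 is discarded; S is fixed at 10.
H = -U + 3*T - 3  [with U=-1, T=6]  = 16
V = S^2 + H  [with S=10, H=16]  = 116
P = 2*V - 3*T + 6  [with V=116, T=6]  = 220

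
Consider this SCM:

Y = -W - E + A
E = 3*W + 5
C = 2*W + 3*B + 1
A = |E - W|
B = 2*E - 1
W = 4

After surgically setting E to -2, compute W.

Under do(E=-2), the mechanism E = 3*W + 5 is discarded; E is fixed at -2.
W is not downstream of the intervention, so its value is determined by the original equations.

4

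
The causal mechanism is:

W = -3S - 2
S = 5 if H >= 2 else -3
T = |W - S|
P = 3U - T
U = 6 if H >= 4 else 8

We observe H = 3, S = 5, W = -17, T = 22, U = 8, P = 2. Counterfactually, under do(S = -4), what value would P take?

Under do(S=-4), the mechanism S = 5 if H >= 2 else -3 is discarded; S is fixed at -4.
W = -3S - 2  [with S=-4]  = 10
T = |W - S|  [with W=10, S=-4]  = 14
U = 6 if H >= 4 else 8  [with H=3]  = 8
P = 3U - T  [with U=8, T=14]  = 10

10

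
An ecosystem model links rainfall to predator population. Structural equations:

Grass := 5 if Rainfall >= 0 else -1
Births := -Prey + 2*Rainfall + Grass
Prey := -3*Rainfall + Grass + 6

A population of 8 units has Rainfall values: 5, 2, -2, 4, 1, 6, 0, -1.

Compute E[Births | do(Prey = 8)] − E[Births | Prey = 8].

Every unit gets Prey=8 under the intervention. Births values become 7, 1, -13, 5, -1, 9, -3, -11; E[Births|do(Prey=8)] = -0.75.
Conditioning on Prey=8 selects the 2 unit(s) with Rainfall ∈ {1, -1}. Their Births values: -1, -11. Mean = -6.
Difference = -0.75 − (-6) = 5.25.

5.25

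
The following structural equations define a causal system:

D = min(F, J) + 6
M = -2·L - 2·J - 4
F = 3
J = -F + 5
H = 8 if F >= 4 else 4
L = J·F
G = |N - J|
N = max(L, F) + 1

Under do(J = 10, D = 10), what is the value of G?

Setting J = 10, D = 10 by intervention discards those variables' equations.
L = J·F  [with J=10, F=3]  = 30
N = max(L, F) + 1  [with L=30, F=3]  = 31
G = |N - J|  [with N=31, J=10]  = 21

21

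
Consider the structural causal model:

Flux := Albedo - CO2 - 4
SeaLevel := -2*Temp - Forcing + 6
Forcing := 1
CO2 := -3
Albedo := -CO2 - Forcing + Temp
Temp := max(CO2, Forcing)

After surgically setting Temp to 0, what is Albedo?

2

The intervention breaks the incoming arrows to Temp: Temp := max(CO2, Forcing) no longer applies, and Temp = 0.
Albedo = -CO2 - Forcing + Temp  [with CO2=-3, Forcing=1, Temp=0]  = 2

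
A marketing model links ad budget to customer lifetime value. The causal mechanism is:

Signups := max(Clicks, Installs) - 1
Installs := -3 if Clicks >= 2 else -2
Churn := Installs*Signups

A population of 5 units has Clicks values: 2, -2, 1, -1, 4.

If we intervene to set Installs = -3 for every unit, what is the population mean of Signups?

-0.2

do(Installs=-3) breaks Installs's dependence on Clicks. With Installs=-3 fixed, Signups across the units is 1, -3, 0, -2, 3, mean -0.2.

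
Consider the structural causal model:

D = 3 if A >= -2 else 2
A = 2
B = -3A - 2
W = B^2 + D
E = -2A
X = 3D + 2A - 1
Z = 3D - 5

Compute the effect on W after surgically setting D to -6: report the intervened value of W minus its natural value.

The intervention breaks the incoming arrows to D: D = 3 if A >= -2 else 2 no longer applies, and D = -6.
B = -3A - 2  [with A=2]  = -8
W = B^2 + D  [with B=-8, D=-6]  = 58
Without intervention: B = -3A - 2  [with A=2]  = -8; D = 3 if A >= -2 else 2  [with A=2]  = 3; W = B^2 + D  [with B=-8, D=3]  = 67.
Change = 58 − 67 = -9.

-9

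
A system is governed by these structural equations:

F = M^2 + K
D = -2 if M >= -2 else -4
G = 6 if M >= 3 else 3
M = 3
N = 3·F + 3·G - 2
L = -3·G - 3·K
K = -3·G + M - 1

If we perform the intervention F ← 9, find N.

43

The intervention breaks the incoming arrows to F: F = M^2 + K no longer applies, and F = 9.
G = 6 if M >= 3 else 3  [with M=3]  = 6
N = 3·F + 3·G - 2  [with F=9, G=6]  = 43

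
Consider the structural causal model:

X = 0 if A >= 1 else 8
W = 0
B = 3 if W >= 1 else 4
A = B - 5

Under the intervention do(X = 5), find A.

-1

Under do(X=5), the mechanism X = 0 if A >= 1 else 8 is discarded; X is fixed at 5.
Since A is not a descendant of the intervened variable, it is unaffected.
B = 3 if W >= 1 else 4  [with W=0]  = 4
A = B - 5  [with B=4]  = -1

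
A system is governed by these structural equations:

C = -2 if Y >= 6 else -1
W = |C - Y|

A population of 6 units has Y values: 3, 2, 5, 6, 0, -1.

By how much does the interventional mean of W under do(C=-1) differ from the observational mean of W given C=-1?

0.7

Every unit gets C=-1 under the intervention. W values become 4, 3, 6, 7, 1, 0; E[W|do(C=-1)] = 3.5.
Conditioning on C=-1 selects the 5 unit(s) with Y ∈ {3, 2, 5, 0, -1}. Their W values: 4, 3, 6, 1, 0. Mean = 2.8.
Difference = 3.5 − 2.8 = 0.7.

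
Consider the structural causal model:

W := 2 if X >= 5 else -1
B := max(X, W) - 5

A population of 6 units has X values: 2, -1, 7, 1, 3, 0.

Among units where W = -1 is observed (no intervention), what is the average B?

-4

Conditioning on W=-1 selects the 5 unit(s) with X ∈ {2, -1, 1, 3, 0}. Their B values: -3, -6, -4, -2, -5. Mean = -4.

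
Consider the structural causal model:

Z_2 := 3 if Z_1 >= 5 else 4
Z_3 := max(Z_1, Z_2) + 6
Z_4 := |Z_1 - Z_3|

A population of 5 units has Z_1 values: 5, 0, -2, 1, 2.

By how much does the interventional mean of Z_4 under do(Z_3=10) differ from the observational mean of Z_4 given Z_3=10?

-0.95

do(Z_3=10) breaks Z_3's dependence on Z_1. With Z_3=10 fixed, Z_4 across the units is 5, 10, 12, 9, 8, mean 8.8.
E[Z_4|Z_3=10] averages over only the 4 units with Z_3=10 (Z_1 = 0, -2, 1, 2): Z_4 = 10, 12, 9, 8, mean 9.75.
Difference = 8.8 − 9.75 = -0.95.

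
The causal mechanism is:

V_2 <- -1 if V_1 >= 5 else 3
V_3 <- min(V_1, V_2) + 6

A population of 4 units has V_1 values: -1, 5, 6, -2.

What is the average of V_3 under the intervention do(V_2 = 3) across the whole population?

6.75

do(V_2=3) breaks V_2's dependence on V_1. With V_2=3 fixed, V_3 across the units is 5, 9, 9, 4, mean 6.75.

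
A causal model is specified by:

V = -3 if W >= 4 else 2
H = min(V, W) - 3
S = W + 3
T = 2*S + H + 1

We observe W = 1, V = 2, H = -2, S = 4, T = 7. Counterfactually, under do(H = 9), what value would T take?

18

do(H=9) replaces the equation H = min(V, W) - 3 with the constant H = 9.
S = W + 3  [with W=1]  = 4
T = 2*S + H + 1  [with S=4, H=9]  = 18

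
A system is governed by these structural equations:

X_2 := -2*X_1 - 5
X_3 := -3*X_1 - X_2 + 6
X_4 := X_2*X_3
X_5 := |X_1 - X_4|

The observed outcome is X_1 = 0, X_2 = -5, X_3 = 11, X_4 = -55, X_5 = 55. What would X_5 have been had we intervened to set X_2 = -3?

27

do(X_2=-3) replaces the equation X_2 := -2*X_1 - 5 with the constant X_2 = -3.
X_3 = -3*X_1 - X_2 + 6  [with X_1=0, X_2=-3]  = 9
X_4 = X_2*X_3  [with X_2=-3, X_3=9]  = -27
X_5 = |X_1 - X_4|  [with X_1=0, X_4=-27]  = 27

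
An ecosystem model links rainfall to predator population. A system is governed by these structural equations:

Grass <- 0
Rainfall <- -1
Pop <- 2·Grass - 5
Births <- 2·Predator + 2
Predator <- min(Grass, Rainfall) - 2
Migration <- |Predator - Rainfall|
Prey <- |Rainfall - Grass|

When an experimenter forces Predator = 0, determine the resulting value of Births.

Intervening sets Predator = 0 and removes its equation (Predator <- min(Grass, Rainfall) - 2).
Births = 2·Predator + 2  [with Predator=0]  = 2

2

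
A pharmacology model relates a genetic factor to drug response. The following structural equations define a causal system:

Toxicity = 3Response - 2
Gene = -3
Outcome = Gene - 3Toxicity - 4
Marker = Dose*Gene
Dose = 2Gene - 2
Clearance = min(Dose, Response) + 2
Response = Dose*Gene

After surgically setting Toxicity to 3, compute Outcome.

-16

Under do(Toxicity=3), the mechanism Toxicity = 3Response - 2 is discarded; Toxicity is fixed at 3.
Outcome = Gene - 3Toxicity - 4  [with Gene=-3, Toxicity=3]  = -16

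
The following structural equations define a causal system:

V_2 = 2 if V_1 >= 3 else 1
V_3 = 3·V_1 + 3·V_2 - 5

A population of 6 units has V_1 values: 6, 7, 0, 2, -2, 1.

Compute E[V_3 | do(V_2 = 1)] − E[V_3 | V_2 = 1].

6.25

Every unit gets V_2=1 under the intervention. V_3 values become 16, 19, -2, 4, -8, 1; E[V_3|do(V_2=1)] = 5.
E[V_3|V_2=1] averages over only the 4 units with V_2=1 (V_1 = 0, 2, -2, 1): V_3 = -2, 4, -8, 1, mean -1.25.
Difference = 5 − (-1.25) = 6.25.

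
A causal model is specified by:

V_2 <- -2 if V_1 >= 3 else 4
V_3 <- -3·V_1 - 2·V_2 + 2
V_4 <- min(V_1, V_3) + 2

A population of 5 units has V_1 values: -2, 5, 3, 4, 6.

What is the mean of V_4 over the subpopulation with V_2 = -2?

Observing V_2=-2 restricts to units where V_2's equation naturally yields -2: V_1 ∈ {5, 3, 4, 6}. In that subpopulation V_4 = -7, -1, -4, -10, mean -5.5.

-5.5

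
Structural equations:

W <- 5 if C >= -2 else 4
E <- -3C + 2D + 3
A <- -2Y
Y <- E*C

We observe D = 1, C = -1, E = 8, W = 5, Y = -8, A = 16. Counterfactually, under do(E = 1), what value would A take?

The intervention breaks the incoming arrows to E: E <- -3C + 2D + 3 no longer applies, and E = 1.
Y = E*C  [with E=1, C=-1]  = -1
A = -2Y  [with Y=-1]  = 2

2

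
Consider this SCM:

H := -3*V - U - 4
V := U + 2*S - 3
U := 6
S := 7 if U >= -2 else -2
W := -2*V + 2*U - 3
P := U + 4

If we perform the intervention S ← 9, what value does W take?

-33

Under do(S=9), the mechanism S := 7 if U >= -2 else -2 is discarded; S is fixed at 9.
V = U + 2*S - 3  [with U=6, S=9]  = 21
W = -2*V + 2*U - 3  [with V=21, U=6]  = -33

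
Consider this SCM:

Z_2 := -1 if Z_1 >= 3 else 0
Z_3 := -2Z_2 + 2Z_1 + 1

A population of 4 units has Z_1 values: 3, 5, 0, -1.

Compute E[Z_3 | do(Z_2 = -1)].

Every unit gets Z_2=-1 under the intervention. Z_3 values become 9, 13, 3, 1; E[Z_3|do(Z_2=-1)] = 6.5.

6.5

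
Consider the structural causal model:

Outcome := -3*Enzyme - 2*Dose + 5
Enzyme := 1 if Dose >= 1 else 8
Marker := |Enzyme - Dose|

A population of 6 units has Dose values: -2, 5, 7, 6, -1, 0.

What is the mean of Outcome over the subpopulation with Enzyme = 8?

Conditioning on Enzyme=8 selects the 3 unit(s) with Dose ∈ {-2, -1, 0}. Their Outcome values: -15, -17, -19. Mean = -17.

-17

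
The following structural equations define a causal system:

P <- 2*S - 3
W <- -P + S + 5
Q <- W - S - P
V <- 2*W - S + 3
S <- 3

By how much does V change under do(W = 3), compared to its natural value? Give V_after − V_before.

-4

do(W=3) replaces the equation W <- -P + S + 5 with the constant W = 3.
V = 2*W - S + 3  [with W=3, S=3]  = 6
Without intervention: P = 2*S - 3  [with S=3]  = 3; W = -P + S + 5  [with P=3, S=3]  = 5; V = 2*W - S + 3  [with W=5, S=3]  = 10.
Change = 6 − 10 = -4.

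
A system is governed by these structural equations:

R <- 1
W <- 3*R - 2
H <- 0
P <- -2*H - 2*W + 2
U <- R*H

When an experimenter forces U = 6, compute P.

The intervention breaks the incoming arrows to U: U <- R*H no longer applies, and U = 6.
Since P is not a descendant of the intervened variable, it is unaffected.
W = 3*R - 2  [with R=1]  = 1
P = -2*H - 2*W + 2  [with H=0, W=1]  = 0

0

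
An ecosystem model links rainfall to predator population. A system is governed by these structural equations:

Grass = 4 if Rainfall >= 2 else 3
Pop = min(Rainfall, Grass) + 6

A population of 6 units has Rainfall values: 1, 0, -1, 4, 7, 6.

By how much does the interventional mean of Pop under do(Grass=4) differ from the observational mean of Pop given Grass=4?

-2

do(Grass=4) breaks Grass's dependence on Rainfall. With Grass=4 fixed, Pop across the units is 7, 6, 5, 10, 10, 10, mean 8.
Observing Grass=4 restricts to units where Grass's equation naturally yields 4: Rainfall ∈ {4, 7, 6}. In that subpopulation Pop = 10, 10, 10, mean 10.
Difference = 8 − 10 = -2.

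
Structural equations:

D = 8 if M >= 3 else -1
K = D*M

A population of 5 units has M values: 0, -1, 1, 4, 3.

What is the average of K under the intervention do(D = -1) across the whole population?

-1.4

Every unit gets D=-1 under the intervention. K values become 0, 1, -1, -4, -3; E[K|do(D=-1)] = -1.4.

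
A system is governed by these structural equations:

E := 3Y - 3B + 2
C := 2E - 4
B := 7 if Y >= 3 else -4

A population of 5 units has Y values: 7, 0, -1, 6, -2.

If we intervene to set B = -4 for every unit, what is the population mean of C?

The intervention sets B=-4 in all 5 units regardless of Y. Recomputing C per unit gives 66, 24, 18, 60, 12; average 36.

36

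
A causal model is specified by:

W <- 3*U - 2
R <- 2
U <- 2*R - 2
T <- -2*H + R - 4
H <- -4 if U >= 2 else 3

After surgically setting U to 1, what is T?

-8

Under do(U=1), the mechanism U <- 2*R - 2 is discarded; U is fixed at 1.
H = -4 if U >= 2 else 3  [with U=1]  = 3
T = -2*H + R - 4  [with H=3, R=2]  = -8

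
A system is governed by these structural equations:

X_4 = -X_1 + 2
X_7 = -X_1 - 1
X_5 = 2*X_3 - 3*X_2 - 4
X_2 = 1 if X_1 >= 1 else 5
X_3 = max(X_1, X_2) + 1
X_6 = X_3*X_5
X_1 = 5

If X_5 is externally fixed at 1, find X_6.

The intervention breaks the incoming arrows to X_5: X_5 = 2*X_3 - 3*X_2 - 4 no longer applies, and X_5 = 1.
X_2 = 1 if X_1 >= 1 else 5  [with X_1=5]  = 1
X_3 = max(X_1, X_2) + 1  [with X_1=5, X_2=1]  = 6
X_6 = X_3*X_5  [with X_3=6, X_5=1]  = 6

6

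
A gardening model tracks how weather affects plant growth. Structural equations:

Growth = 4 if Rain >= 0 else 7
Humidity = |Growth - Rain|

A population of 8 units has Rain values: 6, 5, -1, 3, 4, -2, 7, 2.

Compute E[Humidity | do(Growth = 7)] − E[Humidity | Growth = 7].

-4.5

Every unit gets Growth=7 under the intervention. Humidity values become 1, 2, 8, 4, 3, 9, 0, 5; E[Humidity|do(Growth=7)] = 4.
Conditioning on Growth=7 selects the 2 unit(s) with Rain ∈ {-1, -2}. Their Humidity values: 8, 9. Mean = 8.5.
Difference = 4 − 8.5 = -4.5.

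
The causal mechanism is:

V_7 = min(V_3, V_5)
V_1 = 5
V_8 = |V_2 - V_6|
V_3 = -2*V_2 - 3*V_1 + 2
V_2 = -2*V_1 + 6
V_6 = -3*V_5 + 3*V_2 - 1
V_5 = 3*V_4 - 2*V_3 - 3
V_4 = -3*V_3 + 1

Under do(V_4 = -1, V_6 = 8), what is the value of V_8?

Under do(V_4 = -1, V_6 = 8), each intervened variable's structural equation is replaced by its fixed value.
V_2 = -2*V_1 + 6  [with V_1=5]  = -4
V_8 = |V_2 - V_6|  [with V_2=-4, V_6=8]  = 12

12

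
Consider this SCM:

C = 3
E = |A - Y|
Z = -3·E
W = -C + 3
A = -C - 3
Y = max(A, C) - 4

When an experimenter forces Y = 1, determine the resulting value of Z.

The intervention breaks the incoming arrows to Y: Y = max(A, C) - 4 no longer applies, and Y = 1.
A = -C - 3  [with C=3]  = -6
E = |A - Y|  [with A=-6, Y=1]  = 7
Z = -3·E  [with E=7]  = -21

-21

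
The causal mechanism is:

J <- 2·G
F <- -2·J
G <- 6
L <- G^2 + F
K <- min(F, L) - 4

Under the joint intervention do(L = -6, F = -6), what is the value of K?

The joint intervention fixes L = -6, F = -6, removing each variable's own equation.
K = min(F, L) - 4  [with F=-6, L=-6]  = -10

-10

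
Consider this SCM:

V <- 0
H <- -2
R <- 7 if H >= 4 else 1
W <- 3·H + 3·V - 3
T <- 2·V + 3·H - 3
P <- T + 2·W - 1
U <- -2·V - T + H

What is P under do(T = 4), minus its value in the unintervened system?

13

The intervention breaks the incoming arrows to T: T <- 2·V + 3·H - 3 no longer applies, and T = 4.
W = 3·H + 3·V - 3  [with H=-2, V=0]  = -9
P = T + 2·W - 1  [with T=4, W=-9]  = -15
Without intervention: T = 2·V + 3·H - 3  [with V=0, H=-2]  = -9; W = 3·H + 3·V - 3  [with H=-2, V=0]  = -9; P = T + 2·W - 1  [with T=-9, W=-9]  = -28.
Change = -15 − (-28) = 13.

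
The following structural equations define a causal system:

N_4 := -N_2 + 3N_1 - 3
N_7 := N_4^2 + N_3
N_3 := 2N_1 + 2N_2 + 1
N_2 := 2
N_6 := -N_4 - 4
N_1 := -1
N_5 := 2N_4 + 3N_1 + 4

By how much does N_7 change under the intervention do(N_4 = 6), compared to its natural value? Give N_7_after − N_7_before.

-28

The intervention breaks the incoming arrows to N_4: N_4 := -N_2 + 3N_1 - 3 no longer applies, and N_4 = 6.
N_3 = 2N_1 + 2N_2 + 1  [with N_1=-1, N_2=2]  = 3
N_7 = N_4^2 + N_3  [with N_4=6, N_3=3]  = 39
Without intervention: N_3 = 2N_1 + 2N_2 + 1  [with N_1=-1, N_2=2]  = 3; N_4 = -N_2 + 3N_1 - 3  [with N_2=2, N_1=-1]  = -8; N_7 = N_4^2 + N_3  [with N_4=-8, N_3=3]  = 67.
Change = 39 − 67 = -28.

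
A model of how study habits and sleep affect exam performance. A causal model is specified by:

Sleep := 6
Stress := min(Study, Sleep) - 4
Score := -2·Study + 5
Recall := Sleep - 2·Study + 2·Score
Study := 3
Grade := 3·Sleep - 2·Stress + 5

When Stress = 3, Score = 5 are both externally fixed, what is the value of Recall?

10

Setting Stress = 3, Score = 5 by intervention discards those variables' equations.
Recall = Sleep - 2·Study + 2·Score  [with Sleep=6, Study=3, Score=5]  = 10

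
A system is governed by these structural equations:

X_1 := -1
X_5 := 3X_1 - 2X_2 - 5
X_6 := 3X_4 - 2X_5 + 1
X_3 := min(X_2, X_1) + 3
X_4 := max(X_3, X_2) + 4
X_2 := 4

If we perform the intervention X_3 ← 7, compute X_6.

66

The intervention breaks the incoming arrows to X_3: X_3 := min(X_2, X_1) + 3 no longer applies, and X_3 = 7.
X_4 = max(X_3, X_2) + 4  [with X_3=7, X_2=4]  = 11
X_5 = 3X_1 - 2X_2 - 5  [with X_1=-1, X_2=4]  = -16
X_6 = 3X_4 - 2X_5 + 1  [with X_4=11, X_5=-16]  = 66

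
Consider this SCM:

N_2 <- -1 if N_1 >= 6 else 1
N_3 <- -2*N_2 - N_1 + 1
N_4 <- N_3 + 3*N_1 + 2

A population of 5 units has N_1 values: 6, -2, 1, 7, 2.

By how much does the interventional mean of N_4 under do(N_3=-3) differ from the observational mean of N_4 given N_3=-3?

Under do(N_3=-3), N_3's equation is replaced by N_3=-3 for every unit. Per-unit N_4: 17, -7, 2, 20, 5. Mean = 7.4.
Conditioning on N_3=-3 selects the 2 unit(s) with N_1 ∈ {6, 2}. Their N_4 values: 17, 5. Mean = 11.
Difference = 7.4 − 11 = -3.6.

-3.6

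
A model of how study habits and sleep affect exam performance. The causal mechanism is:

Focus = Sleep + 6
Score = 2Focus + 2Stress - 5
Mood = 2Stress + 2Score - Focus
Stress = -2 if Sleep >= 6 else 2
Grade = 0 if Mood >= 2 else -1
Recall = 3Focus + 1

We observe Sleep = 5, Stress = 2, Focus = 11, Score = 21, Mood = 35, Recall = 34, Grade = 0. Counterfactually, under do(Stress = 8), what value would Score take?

33

Under do(Stress=8), the mechanism Stress = -2 if Sleep >= 6 else 2 is discarded; Stress is fixed at 8.
Focus = Sleep + 6  [with Sleep=5]  = 11
Score = 2Focus + 2Stress - 5  [with Focus=11, Stress=8]  = 33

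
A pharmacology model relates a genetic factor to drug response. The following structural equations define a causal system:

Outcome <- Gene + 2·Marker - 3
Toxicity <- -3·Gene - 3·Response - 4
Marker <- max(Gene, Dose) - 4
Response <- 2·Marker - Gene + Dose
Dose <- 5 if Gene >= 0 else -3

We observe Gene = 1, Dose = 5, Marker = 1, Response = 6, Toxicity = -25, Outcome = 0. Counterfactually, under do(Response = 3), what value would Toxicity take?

-16

Intervening sets Response = 3 and removes its equation (Response <- 2·Marker - Gene + Dose).
Toxicity = -3·Gene - 3·Response - 4  [with Gene=1, Response=3]  = -16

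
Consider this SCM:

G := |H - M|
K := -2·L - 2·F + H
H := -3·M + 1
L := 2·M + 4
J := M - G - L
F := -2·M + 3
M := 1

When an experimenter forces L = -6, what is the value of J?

4

Under do(L=-6), the mechanism L := 2·M + 4 is discarded; L is fixed at -6.
H = -3·M + 1  [with M=1]  = -2
G = |H - M|  [with H=-2, M=1]  = 3
J = M - G - L  [with M=1, G=3, L=-6]  = 4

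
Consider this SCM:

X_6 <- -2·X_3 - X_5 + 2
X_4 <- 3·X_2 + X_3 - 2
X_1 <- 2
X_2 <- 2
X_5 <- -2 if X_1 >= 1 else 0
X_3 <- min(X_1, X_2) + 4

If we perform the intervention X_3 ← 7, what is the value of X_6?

The intervention breaks the incoming arrows to X_3: X_3 <- min(X_1, X_2) + 4 no longer applies, and X_3 = 7.
X_5 = -2 if X_1 >= 1 else 0  [with X_1=2]  = -2
X_6 = -2·X_3 - X_5 + 2  [with X_3=7, X_5=-2]  = -10

-10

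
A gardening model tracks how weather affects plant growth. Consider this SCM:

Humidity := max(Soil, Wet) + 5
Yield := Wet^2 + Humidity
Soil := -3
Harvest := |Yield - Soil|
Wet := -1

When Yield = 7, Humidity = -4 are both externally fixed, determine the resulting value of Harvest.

The joint intervention fixes Yield = 7, Humidity = -4, removing each variable's own equation.
Harvest = |Yield - Soil|  [with Yield=7, Soil=-3]  = 10

10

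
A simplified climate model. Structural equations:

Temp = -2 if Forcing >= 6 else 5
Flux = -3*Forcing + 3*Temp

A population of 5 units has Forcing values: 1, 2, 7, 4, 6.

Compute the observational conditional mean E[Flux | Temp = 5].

Conditioning on Temp=5 selects the 3 unit(s) with Forcing ∈ {1, 2, 4}. Their Flux values: 12, 9, 3. Mean = 8.

8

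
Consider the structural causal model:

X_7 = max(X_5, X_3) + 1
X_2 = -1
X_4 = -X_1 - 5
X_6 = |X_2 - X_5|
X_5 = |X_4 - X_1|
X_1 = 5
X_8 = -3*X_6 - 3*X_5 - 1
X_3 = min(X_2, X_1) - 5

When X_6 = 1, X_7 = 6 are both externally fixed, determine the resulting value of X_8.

-49

The joint intervention fixes X_6 = 1, X_7 = 6, removing each variable's own equation.
X_4 = -X_1 - 5  [with X_1=5]  = -10
X_5 = |X_4 - X_1|  [with X_4=-10, X_1=5]  = 15
X_8 = -3*X_6 - 3*X_5 - 1  [with X_6=1, X_5=15]  = -49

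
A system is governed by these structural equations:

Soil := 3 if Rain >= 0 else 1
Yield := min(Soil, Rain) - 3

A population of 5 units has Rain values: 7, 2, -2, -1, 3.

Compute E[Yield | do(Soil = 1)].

-3

do(Soil=1) breaks Soil's dependence on Rain. With Soil=1 fixed, Yield across the units is -2, -2, -5, -4, -2, mean -3.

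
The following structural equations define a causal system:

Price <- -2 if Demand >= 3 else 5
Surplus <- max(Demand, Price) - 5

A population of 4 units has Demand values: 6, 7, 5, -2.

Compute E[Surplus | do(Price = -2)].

Under do(Price=-2), Price's equation is replaced by Price=-2 for every unit. Per-unit Surplus: 1, 2, 0, -7. Mean = -1.

-1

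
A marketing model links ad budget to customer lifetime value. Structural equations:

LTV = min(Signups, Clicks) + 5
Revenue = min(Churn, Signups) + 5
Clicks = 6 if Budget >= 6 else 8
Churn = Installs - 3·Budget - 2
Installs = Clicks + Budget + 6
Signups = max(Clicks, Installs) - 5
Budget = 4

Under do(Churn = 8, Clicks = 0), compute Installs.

10

Setting Churn = 8, Clicks = 0 by intervention discards those variables' equations.
Installs = Clicks + Budget + 6  [with Clicks=0, Budget=4]  = 10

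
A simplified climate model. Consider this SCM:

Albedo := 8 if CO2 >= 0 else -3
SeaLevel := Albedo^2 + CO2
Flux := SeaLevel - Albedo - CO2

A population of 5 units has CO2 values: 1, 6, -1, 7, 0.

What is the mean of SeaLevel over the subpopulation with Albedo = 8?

E[SeaLevel|Albedo=8] averages over only the 4 units with Albedo=8 (CO2 = 1, 6, 7, 0): SeaLevel = 65, 70, 71, 64, mean 67.5.

67.5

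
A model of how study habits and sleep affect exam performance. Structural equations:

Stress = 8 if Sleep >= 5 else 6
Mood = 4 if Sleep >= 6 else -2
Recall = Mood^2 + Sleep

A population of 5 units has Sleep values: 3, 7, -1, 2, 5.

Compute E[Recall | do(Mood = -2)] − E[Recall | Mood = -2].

0.95

The intervention sets Mood=-2 in all 5 units regardless of Sleep. Recomputing Recall per unit gives 7, 11, 3, 6, 9; average 7.2.
Observing Mood=-2 restricts to units where Mood's equation naturally yields -2: Sleep ∈ {3, -1, 2, 5}. In that subpopulation Recall = 7, 3, 6, 9, mean 6.25.
Difference = 7.2 − 6.25 = 0.95.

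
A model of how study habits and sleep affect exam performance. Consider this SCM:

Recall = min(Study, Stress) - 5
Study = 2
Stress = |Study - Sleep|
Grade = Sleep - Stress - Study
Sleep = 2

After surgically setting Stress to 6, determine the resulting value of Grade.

-6

do(Stress=6) replaces the equation Stress = |Study - Sleep| with the constant Stress = 6.
Grade = Sleep - Stress - Study  [with Sleep=2, Stress=6, Study=2]  = -6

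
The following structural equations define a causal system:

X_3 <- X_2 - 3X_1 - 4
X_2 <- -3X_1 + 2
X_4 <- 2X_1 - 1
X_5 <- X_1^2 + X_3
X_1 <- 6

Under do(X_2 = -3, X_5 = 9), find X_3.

-25

Under do(X_2 = -3, X_5 = 9), each intervened variable's structural equation is replaced by its fixed value.
X_3 = X_2 - 3X_1 - 4  [with X_2=-3, X_1=6]  = -25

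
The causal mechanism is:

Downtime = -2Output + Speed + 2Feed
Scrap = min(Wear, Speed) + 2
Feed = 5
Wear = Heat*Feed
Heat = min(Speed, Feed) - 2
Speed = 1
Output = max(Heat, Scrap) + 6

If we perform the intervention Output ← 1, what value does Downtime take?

Intervening sets Output = 1 and removes its equation (Output = max(Heat, Scrap) + 6).
Downtime = -2Output + Speed + 2Feed  [with Output=1, Speed=1, Feed=5]  = 9

9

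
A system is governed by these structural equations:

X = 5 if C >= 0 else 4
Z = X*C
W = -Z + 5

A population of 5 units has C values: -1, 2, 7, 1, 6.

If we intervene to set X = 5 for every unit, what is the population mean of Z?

15

Under do(X=5), X's equation is replaced by X=5 for every unit. Per-unit Z: -5, 10, 35, 5, 30. Mean = 15.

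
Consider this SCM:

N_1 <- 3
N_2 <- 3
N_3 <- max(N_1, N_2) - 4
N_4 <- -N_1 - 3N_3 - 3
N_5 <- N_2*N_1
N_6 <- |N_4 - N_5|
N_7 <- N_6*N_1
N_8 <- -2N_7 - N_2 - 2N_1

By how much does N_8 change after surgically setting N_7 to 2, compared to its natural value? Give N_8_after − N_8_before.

do(N_7=2) replaces the equation N_7 <- N_6*N_1 with the constant N_7 = 2.
N_8 = -2N_7 - N_2 - 2N_1  [with N_7=2, N_2=3, N_1=3]  = -13
Without intervention: N_3 = max(N_1, N_2) - 4  [with N_1=3, N_2=3]  = -1; N_4 = -N_1 - 3N_3 - 3  [with N_1=3, N_3=-1]  = -3; N_5 = N_2*N_1  [with N_2=3, N_1=3]  = 9; N_6 = |N_4 - N_5|  [with N_4=-3, N_5=9]  = 12; N_7 = N_6*N_1  [with N_6=12, N_1=3]  = 36; N_8 = -2N_7 - N_2 - 2N_1  [with N_7=36, N_2=3, N_1=3]  = -81.
Change = -13 − (-81) = 68.

68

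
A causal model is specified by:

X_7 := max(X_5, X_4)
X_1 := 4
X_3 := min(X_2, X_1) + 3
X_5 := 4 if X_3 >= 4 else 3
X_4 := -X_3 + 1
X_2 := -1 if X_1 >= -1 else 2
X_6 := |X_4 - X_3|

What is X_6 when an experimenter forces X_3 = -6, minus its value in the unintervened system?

10

The intervention breaks the incoming arrows to X_3: X_3 := min(X_2, X_1) + 3 no longer applies, and X_3 = -6.
X_4 = -X_3 + 1  [with X_3=-6]  = 7
X_6 = |X_4 - X_3|  [with X_4=7, X_3=-6]  = 13
Without intervention: X_2 = -1 if X_1 >= -1 else 2  [with X_1=4]  = -1; X_3 = min(X_2, X_1) + 3  [with X_2=-1, X_1=4]  = 2; X_4 = -X_3 + 1  [with X_3=2]  = -1; X_6 = |X_4 - X_3|  [with X_4=-1, X_3=2]  = 3.
Change = 13 − 3 = 10.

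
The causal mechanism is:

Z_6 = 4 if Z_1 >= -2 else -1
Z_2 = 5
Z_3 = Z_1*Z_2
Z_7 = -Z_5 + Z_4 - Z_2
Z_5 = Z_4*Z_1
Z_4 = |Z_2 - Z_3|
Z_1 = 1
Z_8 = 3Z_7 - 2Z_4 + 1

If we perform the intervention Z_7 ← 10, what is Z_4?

0

Under do(Z_7=10), the mechanism Z_7 = -Z_5 + Z_4 - Z_2 is discarded; Z_7 is fixed at 10.
Since Z_4 is not a descendant of the intervened variable, it is unaffected.
Z_3 = Z_1*Z_2  [with Z_1=1, Z_2=5]  = 5
Z_4 = |Z_2 - Z_3|  [with Z_2=5, Z_3=5]  = 0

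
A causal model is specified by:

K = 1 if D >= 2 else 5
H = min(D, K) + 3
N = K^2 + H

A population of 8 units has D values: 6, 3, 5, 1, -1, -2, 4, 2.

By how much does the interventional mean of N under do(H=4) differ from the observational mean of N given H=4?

5

do(H=4) breaks H's dependence on D. With H=4 fixed, N across the units is 5, 5, 5, 29, 29, 29, 5, 5, mean 14.
Observing H=4 restricts to units where H's equation naturally yields 4: D ∈ {6, 3, 5, 1, 4, 2}. In that subpopulation N = 5, 5, 5, 29, 5, 5, mean 9.
Difference = 14 − 9 = 5.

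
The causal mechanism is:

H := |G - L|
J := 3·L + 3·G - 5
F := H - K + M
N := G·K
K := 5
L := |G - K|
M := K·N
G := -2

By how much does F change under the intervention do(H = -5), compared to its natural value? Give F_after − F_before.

The intervention breaks the incoming arrows to H: H := |G - L| no longer applies, and H = -5.
N = G·K  [with G=-2, K=5]  = -10
M = K·N  [with K=5, N=-10]  = -50
F = H - K + M  [with H=-5, K=5, M=-50]  = -60
Without intervention: L = |G - K|  [with G=-2, K=5]  = 7; H = |G - L|  [with G=-2, L=7]  = 9; N = G·K  [with G=-2, K=5]  = -10; M = K·N  [with K=5, N=-10]  = -50; F = H - K + M  [with H=9, K=5, M=-50]  = -46.
Change = -60 − (-46) = -14.

-14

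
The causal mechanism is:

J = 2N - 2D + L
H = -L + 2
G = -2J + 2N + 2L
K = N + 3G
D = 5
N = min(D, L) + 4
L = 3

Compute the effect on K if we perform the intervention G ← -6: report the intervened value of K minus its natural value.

The intervention breaks the incoming arrows to G: G = -2J + 2N + 2L no longer applies, and G = -6.
N = min(D, L) + 4  [with D=5, L=3]  = 7
K = N + 3G  [with N=7, G=-6]  = -11
Without intervention: N = min(D, L) + 4  [with D=5, L=3]  = 7; J = 2N - 2D + L  [with N=7, D=5, L=3]  = 7; G = -2J + 2N + 2L  [with J=7, N=7, L=3]  = 6; K = N + 3G  [with N=7, G=6]  = 25.
Change = -11 − 25 = -36.

-36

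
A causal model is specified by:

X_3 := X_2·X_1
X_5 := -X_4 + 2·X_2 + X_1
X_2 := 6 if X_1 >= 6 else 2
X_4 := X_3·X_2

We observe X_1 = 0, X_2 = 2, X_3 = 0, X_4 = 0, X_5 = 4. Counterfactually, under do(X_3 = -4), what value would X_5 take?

do(X_3=-4) replaces the equation X_3 := X_2·X_1 with the constant X_3 = -4.
X_2 = 6 if X_1 >= 6 else 2  [with X_1=0]  = 2
X_4 = X_3·X_2  [with X_3=-4, X_2=2]  = -8
X_5 = -X_4 + 2·X_2 + X_1  [with X_4=-8, X_2=2, X_1=0]  = 12

12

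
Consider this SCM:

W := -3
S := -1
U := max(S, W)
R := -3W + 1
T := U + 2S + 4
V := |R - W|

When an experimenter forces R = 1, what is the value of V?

4

Under do(R=1), the mechanism R := -3W + 1 is discarded; R is fixed at 1.
V = |R - W|  [with R=1, W=-3]  = 4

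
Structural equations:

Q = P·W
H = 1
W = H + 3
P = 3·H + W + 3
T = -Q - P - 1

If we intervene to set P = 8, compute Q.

32

The intervention breaks the incoming arrows to P: P = 3·H + W + 3 no longer applies, and P = 8.
W = H + 3  [with H=1]  = 4
Q = P·W  [with P=8, W=4]  = 32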